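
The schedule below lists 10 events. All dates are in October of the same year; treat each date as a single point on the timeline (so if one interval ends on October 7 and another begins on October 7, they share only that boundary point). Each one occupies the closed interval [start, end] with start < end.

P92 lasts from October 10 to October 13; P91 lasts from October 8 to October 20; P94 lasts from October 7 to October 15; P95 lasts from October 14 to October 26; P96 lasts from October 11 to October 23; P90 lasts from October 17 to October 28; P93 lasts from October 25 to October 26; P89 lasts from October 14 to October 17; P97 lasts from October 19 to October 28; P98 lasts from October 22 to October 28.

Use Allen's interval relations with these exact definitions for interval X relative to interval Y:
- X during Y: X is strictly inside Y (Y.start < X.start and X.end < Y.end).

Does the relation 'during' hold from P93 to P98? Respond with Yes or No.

P93 = [October 25, October 26], P98 = [October 22, October 28].
Actual relation of P93 to P98: during.
Asked whether 'during' holds → Yes.

Yes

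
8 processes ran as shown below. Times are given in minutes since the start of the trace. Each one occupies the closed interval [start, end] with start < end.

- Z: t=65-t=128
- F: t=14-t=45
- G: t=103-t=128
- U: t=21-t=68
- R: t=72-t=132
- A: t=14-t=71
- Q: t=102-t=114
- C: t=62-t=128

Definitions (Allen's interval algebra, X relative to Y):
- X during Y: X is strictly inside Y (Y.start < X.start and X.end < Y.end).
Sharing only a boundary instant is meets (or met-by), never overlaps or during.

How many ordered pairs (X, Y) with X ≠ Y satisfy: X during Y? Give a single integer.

Checking all 56 ordered pairs for relation 'during'; matching pairs in alphabetical order:
(G, R): G during R ✓
(Q, C): Q during C ✓
(Q, R): Q during R ✓
(Q, Z): Q during Z ✓
(U, A): U during A ✓
Count: 5.

5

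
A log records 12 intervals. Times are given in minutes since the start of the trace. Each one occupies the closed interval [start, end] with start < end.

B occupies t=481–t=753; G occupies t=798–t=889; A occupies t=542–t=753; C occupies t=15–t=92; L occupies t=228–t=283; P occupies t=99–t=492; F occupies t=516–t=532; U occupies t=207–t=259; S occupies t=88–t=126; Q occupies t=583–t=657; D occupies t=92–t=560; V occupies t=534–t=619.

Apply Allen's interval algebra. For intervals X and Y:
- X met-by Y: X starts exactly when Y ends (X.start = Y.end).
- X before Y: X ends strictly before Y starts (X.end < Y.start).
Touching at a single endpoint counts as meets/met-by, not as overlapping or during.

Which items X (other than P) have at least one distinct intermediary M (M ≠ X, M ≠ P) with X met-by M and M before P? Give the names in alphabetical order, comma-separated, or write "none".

Target P = [t=99, t=492].
Intermediaries M with M before P: C.
Via C — items with X met-by C: D.
Union: D.

D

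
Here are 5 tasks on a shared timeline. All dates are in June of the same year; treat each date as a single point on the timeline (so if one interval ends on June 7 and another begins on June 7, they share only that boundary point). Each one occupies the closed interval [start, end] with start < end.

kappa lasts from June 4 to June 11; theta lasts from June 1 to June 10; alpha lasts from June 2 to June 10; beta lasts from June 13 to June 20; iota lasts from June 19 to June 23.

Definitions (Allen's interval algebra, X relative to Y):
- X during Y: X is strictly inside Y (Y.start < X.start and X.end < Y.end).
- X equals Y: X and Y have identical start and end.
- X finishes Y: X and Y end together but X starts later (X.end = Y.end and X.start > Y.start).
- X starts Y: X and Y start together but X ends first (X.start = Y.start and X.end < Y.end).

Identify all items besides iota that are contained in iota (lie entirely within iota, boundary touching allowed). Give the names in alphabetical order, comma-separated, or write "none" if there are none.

Target iota = [June 19, June 23].
alpha [June 2, June 10] → before → no.
beta [June 13, June 20] → overlaps → no.
kappa [June 4, June 11] → before → no.
theta [June 1, June 10] → before → no.
Result: none.

none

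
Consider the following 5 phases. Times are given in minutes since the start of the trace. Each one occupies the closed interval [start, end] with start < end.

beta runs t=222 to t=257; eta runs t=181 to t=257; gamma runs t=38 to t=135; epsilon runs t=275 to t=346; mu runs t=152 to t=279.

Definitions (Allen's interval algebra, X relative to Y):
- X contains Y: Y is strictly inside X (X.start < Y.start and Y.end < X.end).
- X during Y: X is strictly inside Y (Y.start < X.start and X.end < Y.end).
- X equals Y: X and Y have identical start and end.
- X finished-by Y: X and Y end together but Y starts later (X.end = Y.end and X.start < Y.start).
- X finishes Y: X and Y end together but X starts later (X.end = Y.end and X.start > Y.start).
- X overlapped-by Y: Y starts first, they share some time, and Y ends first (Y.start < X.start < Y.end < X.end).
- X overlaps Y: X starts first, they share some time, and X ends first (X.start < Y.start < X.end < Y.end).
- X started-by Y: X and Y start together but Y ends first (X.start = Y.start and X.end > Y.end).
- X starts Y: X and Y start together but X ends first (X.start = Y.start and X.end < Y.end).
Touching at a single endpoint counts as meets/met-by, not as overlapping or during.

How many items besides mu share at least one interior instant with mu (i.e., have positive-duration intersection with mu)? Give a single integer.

Target mu = [t=152, t=279].
beta [t=222, t=257] → during → counts.
epsilon [t=275, t=346] → overlapped-by → counts.
eta [t=181, t=257] → during → counts.
gamma [t=38, t=135] → before → no.
Total: 3.

3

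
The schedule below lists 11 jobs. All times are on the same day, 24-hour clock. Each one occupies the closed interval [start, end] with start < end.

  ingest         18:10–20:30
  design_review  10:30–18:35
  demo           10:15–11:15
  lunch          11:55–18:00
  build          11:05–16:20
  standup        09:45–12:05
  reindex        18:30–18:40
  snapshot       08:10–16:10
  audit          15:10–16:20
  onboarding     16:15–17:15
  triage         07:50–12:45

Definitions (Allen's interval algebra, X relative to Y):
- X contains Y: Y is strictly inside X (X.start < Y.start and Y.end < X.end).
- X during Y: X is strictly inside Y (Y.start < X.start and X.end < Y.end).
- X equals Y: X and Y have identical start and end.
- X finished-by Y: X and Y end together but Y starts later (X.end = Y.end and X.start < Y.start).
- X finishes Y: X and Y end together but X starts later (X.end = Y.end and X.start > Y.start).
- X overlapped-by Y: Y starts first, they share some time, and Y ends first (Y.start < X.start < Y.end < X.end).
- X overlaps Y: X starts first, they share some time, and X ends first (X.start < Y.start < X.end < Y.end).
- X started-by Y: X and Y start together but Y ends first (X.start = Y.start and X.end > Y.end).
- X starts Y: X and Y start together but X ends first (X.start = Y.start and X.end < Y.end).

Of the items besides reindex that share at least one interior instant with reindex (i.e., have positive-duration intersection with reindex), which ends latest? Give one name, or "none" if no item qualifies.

Target reindex = [18:30, 18:40].
audit [15:10, 16:20] → before → excluded.
build [11:05, 16:20] → before → excluded.
demo [10:15, 11:15] → before → excluded.
design_review [10:30, 18:35] → overlaps → candidate.
ingest [18:10, 20:30] → contains → candidate.
lunch [11:55, 18:00] → before → excluded.
onboarding [16:15, 17:15] → before → excluded.
snapshot [08:10, 16:10] → before → excluded.
standup [09:45, 12:05] → before → excluded.
triage [07:50, 12:45] → before → excluded.
Among candidates, latest end is 20:30 → ingest.

ingest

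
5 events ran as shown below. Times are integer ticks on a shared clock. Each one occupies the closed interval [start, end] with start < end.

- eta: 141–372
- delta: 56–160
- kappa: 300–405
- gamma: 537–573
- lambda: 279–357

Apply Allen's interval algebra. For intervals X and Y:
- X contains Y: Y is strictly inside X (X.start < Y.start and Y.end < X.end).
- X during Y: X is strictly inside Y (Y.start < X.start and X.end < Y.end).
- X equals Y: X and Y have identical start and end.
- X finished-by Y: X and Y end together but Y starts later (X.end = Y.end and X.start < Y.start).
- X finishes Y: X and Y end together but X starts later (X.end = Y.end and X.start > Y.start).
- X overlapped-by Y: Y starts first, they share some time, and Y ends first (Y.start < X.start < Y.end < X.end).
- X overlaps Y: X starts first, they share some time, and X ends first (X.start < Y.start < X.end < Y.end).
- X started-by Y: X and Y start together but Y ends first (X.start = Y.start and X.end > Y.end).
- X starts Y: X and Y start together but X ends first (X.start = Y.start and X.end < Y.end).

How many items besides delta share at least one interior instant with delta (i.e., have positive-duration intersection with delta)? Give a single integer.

1

Target delta = [56, 160].
eta [141, 372] → overlapped-by → counts.
gamma [537, 573] → after → no.
kappa [300, 405] → after → no.
lambda [279, 357] → after → no.
Total: 1.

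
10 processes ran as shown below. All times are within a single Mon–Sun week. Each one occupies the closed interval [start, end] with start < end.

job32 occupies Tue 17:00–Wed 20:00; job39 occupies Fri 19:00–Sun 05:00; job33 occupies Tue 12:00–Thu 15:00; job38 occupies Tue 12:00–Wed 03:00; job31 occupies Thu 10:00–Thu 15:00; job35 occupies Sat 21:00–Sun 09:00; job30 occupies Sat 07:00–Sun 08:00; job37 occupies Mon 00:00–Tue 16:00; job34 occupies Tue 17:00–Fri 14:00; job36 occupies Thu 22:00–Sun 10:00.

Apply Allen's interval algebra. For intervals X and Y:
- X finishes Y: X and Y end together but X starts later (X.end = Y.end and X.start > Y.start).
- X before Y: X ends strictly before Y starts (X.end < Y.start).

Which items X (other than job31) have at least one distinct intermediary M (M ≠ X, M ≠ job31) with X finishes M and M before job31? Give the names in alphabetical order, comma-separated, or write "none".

none

Target job31 = [Thu 10:00, Thu 15:00].
Intermediaries M with M before job31: job32, job37, job38.
Via job32 — items with X finishes job32: none.
Via job37 — items with X finishes job37: none.
Via job38 — items with X finishes job38: none.
Union: none.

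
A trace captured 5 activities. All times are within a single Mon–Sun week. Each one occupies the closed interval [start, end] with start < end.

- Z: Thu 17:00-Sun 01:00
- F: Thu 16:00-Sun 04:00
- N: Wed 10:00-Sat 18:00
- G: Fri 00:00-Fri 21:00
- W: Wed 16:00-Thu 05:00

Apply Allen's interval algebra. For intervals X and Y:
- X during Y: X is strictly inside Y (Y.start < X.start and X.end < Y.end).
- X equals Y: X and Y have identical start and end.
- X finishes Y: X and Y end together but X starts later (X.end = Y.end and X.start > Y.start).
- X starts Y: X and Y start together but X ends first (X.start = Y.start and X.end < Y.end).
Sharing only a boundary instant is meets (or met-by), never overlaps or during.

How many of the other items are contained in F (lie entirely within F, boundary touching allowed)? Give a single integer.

Target F = [Thu 16:00, Sun 04:00].
G [Fri 00:00, Fri 21:00] → during → counts.
N [Wed 10:00, Sat 18:00] → overlaps → no.
W [Wed 16:00, Thu 05:00] → before → no.
Z [Thu 17:00, Sun 01:00] → during → counts.
Total: 2.

2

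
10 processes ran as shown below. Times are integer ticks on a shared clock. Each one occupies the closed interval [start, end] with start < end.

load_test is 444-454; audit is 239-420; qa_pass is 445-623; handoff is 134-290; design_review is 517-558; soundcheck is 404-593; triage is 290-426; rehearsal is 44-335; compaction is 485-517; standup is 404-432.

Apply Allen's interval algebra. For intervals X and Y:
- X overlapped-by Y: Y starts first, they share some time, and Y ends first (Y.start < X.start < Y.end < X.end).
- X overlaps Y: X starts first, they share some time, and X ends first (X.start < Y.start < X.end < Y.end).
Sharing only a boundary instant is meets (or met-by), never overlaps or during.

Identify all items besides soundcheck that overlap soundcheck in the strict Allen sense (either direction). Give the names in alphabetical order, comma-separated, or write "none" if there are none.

Target soundcheck = [404, 593].
audit [239, 420] → overlaps → yes.
compaction [485, 517] → during → no.
design_review [517, 558] → during → no.
handoff [134, 290] → before → no.
load_test [444, 454] → during → no.
qa_pass [445, 623] → overlapped-by → yes.
rehearsal [44, 335] → before → no.
standup [404, 432] → starts → no.
triage [290, 426] → overlaps → yes.
Result: audit, qa_pass, triage.

audit, qa_pass, triage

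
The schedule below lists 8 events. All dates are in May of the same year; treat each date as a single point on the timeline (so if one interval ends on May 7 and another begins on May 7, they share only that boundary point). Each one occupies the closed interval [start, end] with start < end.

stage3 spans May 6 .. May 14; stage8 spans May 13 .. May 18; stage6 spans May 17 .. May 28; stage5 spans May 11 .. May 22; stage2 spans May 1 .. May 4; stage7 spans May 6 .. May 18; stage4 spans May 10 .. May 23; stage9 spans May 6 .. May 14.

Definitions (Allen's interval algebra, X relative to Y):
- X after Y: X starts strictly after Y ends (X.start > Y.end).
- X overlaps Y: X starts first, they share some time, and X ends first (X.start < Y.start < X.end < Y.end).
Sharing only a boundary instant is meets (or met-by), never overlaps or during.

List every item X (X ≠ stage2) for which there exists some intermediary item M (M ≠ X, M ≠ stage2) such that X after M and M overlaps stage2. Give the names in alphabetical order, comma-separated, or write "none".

Target stage2 = [May 1, May 4].
Intermediaries M with M overlaps stage2: none.
Union: none.

none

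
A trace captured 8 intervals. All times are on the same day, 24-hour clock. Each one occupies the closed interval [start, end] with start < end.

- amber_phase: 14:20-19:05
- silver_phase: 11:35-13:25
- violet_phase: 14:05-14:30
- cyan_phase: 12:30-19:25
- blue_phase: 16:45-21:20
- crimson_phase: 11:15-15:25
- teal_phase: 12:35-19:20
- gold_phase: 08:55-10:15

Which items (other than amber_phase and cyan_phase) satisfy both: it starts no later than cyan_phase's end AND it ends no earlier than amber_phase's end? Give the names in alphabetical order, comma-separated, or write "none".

Conditions: its start is no later than cyan_phase's end (X.start <= 19:25) AND its end is no earlier than amber_phase's end (X.end >= 19:05).
blue_phase: start 16:45 <= 19:25? ✓; end 21:20 >= 19:05? ✓ → yes.
crimson_phase: start 11:15 <= 19:25? ✓; end 15:25 >= 19:05? ✗ → no.
gold_phase: start 08:55 <= 19:25? ✓; end 10:15 >= 19:05? ✗ → no.
silver_phase: start 11:35 <= 19:25? ✓; end 13:25 >= 19:05? ✗ → no.
teal_phase: start 12:35 <= 19:25? ✓; end 19:20 >= 19:05? ✓ → yes.
violet_phase: start 14:05 <= 19:25? ✓; end 14:30 >= 19:05? ✗ → no.
Result: blue_phase, teal_phase.

blue_phase, teal_phase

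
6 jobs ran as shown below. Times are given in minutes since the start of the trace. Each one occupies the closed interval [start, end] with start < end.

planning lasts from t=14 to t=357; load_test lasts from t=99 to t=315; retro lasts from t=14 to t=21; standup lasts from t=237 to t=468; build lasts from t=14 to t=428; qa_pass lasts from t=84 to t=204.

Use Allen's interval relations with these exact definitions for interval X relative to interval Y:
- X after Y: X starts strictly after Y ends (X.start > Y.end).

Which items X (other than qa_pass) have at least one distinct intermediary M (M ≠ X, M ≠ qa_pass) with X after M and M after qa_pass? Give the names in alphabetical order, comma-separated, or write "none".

Target qa_pass = [t=84, t=204].
Intermediaries M with M after qa_pass: standup.
Via standup — items with X after standup: none.
Union: none.

none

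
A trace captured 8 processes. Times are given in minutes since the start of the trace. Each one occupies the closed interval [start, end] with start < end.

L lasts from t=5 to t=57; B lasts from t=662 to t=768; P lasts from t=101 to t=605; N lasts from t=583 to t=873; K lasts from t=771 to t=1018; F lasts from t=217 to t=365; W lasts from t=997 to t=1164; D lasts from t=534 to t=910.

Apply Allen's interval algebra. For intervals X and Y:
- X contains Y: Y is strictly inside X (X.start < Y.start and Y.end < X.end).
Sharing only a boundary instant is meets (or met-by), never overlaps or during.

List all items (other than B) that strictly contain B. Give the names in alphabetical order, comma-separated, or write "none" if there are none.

Target B = [t=662, t=768].
D [t=534, t=910] → contains → yes.
F [t=217, t=365] → before → no.
K [t=771, t=1018] → after → no.
L [t=5, t=57] → before → no.
N [t=583, t=873] → contains → yes.
P [t=101, t=605] → before → no.
W [t=997, t=1164] → after → no.
Result: D, N.

D, N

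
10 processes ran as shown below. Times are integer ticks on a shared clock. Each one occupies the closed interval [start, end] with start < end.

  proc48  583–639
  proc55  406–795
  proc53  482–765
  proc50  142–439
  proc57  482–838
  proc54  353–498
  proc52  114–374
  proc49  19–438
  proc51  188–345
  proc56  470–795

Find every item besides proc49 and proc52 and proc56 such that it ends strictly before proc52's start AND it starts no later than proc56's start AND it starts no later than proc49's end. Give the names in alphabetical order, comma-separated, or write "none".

none

Conditions: its end is strictly before proc52's start (X.end < 114) AND its start is no later than proc56's start (X.start <= 470) AND its start is no later than proc49's end (X.start <= 438).
proc48: end 639 < 114? ✗; start 583 <= 470? ✗; start 583 <= 438? ✗ → no.
proc50: end 439 < 114? ✗; start 142 <= 470? ✓; start 142 <= 438? ✓ → no.
proc51: end 345 < 114? ✗; start 188 <= 470? ✓; start 188 <= 438? ✓ → no.
proc53: end 765 < 114? ✗; start 482 <= 470? ✗; start 482 <= 438? ✗ → no.
proc54: end 498 < 114? ✗; start 353 <= 470? ✓; start 353 <= 438? ✓ → no.
proc55: end 795 < 114? ✗; start 406 <= 470? ✓; start 406 <= 438? ✓ → no.
proc57: end 838 < 114? ✗; start 482 <= 470? ✗; start 482 <= 438? ✗ → no.
Result: none.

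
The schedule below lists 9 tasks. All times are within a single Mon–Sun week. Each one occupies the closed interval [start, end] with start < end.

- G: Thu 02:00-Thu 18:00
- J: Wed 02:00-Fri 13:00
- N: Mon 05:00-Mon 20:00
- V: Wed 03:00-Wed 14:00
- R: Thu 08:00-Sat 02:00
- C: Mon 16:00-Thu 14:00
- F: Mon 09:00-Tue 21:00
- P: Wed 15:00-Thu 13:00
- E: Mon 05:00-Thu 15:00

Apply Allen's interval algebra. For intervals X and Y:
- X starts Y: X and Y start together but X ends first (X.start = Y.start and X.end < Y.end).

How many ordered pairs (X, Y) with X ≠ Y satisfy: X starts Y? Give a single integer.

Checking all 72 ordered pairs for relation 'starts'; matching pairs in alphabetical order:
(N, E): N starts E ✓
Count: 1.

1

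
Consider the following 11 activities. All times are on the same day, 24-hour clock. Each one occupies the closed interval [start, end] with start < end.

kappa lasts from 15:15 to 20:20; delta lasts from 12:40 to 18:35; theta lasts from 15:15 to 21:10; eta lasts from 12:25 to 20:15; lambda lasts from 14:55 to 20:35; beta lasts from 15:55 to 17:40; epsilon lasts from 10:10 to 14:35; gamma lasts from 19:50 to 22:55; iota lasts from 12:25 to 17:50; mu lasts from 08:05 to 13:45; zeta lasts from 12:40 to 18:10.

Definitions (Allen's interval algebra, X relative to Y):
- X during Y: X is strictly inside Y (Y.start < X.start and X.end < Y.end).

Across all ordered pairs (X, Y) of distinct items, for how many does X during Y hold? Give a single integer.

10

Checking all 110 ordered pairs for relation 'during'; matching pairs in alphabetical order:
(beta, delta): beta during delta ✓
(beta, eta): beta during eta ✓
(beta, iota): beta during iota ✓
(beta, kappa): beta during kappa ✓
(beta, lambda): beta during lambda ✓
(beta, theta): beta during theta ✓
(beta, zeta): beta during zeta ✓
(delta, eta): delta during eta ✓
(kappa, lambda): kappa during lambda ✓
(zeta, eta): zeta during eta ✓
Count: 10.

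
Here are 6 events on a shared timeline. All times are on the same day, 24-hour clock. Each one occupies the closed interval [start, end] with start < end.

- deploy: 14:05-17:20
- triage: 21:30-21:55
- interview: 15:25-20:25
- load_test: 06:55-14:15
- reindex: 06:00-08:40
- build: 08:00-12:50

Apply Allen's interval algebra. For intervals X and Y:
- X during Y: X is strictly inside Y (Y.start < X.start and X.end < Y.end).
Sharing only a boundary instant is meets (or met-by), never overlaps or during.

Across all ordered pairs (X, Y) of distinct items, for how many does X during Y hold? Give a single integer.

1

Checking all 30 ordered pairs for relation 'during'; matching pairs in alphabetical order:
(build, load_test): build during load_test ✓
Count: 1.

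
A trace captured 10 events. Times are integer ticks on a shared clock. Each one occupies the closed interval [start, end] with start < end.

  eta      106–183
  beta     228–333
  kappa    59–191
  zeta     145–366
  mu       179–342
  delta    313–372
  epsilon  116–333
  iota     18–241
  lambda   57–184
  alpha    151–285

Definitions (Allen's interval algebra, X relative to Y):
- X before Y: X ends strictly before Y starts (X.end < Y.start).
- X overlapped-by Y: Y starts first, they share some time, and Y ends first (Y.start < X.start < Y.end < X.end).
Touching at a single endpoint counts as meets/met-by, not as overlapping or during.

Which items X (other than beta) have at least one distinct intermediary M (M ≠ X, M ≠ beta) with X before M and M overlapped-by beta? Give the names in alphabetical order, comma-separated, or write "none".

alpha, eta, iota, kappa, lambda

Target beta = [228, 333].
Intermediaries M with M overlapped-by beta: delta.
Via delta — items with X before delta: alpha, eta, iota, kappa, lambda.
Union: alpha, eta, iota, kappa, lambda.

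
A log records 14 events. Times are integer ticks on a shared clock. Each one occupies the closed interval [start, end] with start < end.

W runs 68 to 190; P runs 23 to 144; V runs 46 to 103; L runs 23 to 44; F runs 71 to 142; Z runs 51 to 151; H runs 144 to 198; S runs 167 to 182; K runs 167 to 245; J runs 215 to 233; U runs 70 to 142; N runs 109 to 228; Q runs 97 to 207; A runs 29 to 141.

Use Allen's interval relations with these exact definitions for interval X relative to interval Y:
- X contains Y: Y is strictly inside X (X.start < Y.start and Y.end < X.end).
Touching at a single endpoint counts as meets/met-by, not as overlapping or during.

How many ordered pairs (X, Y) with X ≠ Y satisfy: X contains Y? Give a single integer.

16

Checking all 182 ordered pairs for relation 'contains'; matching pairs in alphabetical order:
(A, V): A contains V ✓
(H, S): H contains S ✓
(K, J): K contains J ✓
(N, H): N contains H ✓
(N, S): N contains S ✓
(P, A): P contains A ✓
(P, F): P contains F ✓
(P, U): P contains U ✓
(P, V): P contains V ✓
(Q, H): Q contains H ✓
(Q, S): Q contains S ✓
(W, F): W contains F ✓
(W, S): W contains S ✓
(W, U): W contains U ✓
(Z, F): Z contains F ✓
(Z, U): Z contains U ✓
Count: 16.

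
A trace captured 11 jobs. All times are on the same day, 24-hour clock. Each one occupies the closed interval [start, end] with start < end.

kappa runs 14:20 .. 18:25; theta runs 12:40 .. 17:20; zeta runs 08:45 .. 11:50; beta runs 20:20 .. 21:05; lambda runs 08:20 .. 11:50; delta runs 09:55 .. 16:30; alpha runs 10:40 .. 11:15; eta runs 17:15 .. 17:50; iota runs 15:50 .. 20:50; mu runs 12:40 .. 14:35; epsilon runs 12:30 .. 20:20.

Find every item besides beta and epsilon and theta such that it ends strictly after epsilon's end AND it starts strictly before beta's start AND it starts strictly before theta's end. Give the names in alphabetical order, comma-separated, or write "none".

Conditions: its end is strictly after epsilon's end (X.end > 20:20) AND its start is strictly before beta's start (X.start < 20:20) AND its start is strictly before theta's end (X.start < 17:20).
alpha: end 11:15 > 20:20? ✗; start 10:40 < 20:20? ✓; start 10:40 < 17:20? ✓ → no.
delta: end 16:30 > 20:20? ✗; start 09:55 < 20:20? ✓; start 09:55 < 17:20? ✓ → no.
eta: end 17:50 > 20:20? ✗; start 17:15 < 20:20? ✓; start 17:15 < 17:20? ✓ → no.
iota: end 20:50 > 20:20? ✓; start 15:50 < 20:20? ✓; start 15:50 < 17:20? ✓ → yes.
kappa: end 18:25 > 20:20? ✗; start 14:20 < 20:20? ✓; start 14:20 < 17:20? ✓ → no.
lambda: end 11:50 > 20:20? ✗; start 08:20 < 20:20? ✓; start 08:20 < 17:20? ✓ → no.
mu: end 14:35 > 20:20? ✗; start 12:40 < 20:20? ✓; start 12:40 < 17:20? ✓ → no.
zeta: end 11:50 > 20:20? ✗; start 08:45 < 20:20? ✓; start 08:45 < 17:20? ✓ → no.
Result: iota.

iota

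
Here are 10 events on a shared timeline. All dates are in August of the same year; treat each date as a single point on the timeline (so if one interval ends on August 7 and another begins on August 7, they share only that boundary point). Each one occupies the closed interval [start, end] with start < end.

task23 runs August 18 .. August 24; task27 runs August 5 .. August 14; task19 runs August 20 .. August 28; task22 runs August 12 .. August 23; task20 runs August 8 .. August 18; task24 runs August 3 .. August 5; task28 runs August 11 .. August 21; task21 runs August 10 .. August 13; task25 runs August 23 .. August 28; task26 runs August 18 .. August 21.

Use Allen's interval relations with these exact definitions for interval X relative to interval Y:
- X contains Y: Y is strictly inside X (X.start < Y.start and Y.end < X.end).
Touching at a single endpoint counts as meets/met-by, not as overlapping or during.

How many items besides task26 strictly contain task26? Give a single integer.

Target task26 = [August 18, August 21].
task19 [August 20, August 28] → overlapped-by → no.
task20 [August 8, August 18] → meets → no.
task21 [August 10, August 13] → before → no.
task22 [August 12, August 23] → contains → counts.
task23 [August 18, August 24] → started-by → no.
task24 [August 3, August 5] → before → no.
task25 [August 23, August 28] → after → no.
task27 [August 5, August 14] → before → no.
task28 [August 11, August 21] → finished-by → no.
Total: 1.

1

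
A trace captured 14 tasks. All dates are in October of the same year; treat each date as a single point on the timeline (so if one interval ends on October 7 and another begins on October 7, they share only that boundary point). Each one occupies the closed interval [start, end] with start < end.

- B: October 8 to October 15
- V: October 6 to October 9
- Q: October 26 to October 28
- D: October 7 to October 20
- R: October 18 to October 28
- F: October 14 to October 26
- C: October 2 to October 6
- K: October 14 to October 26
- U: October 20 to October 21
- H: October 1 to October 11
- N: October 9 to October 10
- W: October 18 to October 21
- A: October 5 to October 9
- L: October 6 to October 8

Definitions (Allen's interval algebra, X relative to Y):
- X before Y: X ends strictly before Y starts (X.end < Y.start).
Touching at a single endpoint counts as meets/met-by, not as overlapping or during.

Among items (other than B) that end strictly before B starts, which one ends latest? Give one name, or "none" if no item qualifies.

C

Target B = [October 8, October 15].
A [October 5, October 9] → overlaps → excluded.
C [October 2, October 6] → before → candidate.
D [October 7, October 20] → contains → excluded.
F [October 14, October 26] → overlapped-by → excluded.
H [October 1, October 11] → overlaps → excluded.
K [October 14, October 26] → overlapped-by → excluded.
L [October 6, October 8] → meets → excluded.
N [October 9, October 10] → during → excluded.
Q [October 26, October 28] → after → excluded.
R [October 18, October 28] → after → excluded.
U [October 20, October 21] → after → excluded.
V [October 6, October 9] → overlaps → excluded.
W [October 18, October 21] → after → excluded.
Among candidates, latest end is October 6 → C.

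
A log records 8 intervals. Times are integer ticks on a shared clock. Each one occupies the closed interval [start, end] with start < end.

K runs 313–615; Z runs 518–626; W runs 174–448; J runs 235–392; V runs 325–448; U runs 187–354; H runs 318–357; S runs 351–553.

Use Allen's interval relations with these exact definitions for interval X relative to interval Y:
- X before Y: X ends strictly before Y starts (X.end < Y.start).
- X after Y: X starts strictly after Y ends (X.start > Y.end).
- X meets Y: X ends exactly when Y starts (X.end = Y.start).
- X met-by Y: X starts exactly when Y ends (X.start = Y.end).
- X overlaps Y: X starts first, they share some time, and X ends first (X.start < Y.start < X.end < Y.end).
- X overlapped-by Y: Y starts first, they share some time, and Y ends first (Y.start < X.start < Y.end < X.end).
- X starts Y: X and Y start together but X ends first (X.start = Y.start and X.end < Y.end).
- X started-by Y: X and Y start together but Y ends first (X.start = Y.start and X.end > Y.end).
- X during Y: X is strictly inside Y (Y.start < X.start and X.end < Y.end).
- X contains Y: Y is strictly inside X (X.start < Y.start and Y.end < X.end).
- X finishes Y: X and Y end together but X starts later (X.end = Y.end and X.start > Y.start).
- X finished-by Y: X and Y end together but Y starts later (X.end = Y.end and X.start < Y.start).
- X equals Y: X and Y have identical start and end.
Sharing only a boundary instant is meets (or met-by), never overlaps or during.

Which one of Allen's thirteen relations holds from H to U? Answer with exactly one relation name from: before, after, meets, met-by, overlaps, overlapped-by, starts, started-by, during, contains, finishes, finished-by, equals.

overlapped-by

H = [318, 357]; U = [187, 354].
Compare endpoints: H.start > U.start, H.start < U.end, H.end > U.start, H.end > U.end.
That pattern is 'overlapped-by'.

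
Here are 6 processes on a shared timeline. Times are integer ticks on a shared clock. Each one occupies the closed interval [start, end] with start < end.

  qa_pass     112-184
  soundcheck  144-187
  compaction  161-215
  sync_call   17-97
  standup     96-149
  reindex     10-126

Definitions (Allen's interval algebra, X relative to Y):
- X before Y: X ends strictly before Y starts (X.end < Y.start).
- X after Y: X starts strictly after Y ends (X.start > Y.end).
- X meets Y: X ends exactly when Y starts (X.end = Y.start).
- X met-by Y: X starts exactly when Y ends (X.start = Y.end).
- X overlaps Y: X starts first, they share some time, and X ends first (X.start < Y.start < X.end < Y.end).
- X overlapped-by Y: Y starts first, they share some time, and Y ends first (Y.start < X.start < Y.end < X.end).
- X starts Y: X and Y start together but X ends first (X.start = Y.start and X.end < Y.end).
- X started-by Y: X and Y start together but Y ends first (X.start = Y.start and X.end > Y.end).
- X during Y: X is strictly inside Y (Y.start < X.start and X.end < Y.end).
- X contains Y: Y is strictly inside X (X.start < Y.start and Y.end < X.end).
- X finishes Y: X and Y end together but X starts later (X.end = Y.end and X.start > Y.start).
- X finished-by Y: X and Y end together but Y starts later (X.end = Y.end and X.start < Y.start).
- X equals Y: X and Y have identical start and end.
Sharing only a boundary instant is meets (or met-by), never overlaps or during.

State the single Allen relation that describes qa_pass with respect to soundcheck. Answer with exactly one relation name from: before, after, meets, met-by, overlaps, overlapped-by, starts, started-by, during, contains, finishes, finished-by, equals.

overlaps

qa_pass = [112, 184]; soundcheck = [144, 187].
Compare endpoints: qa_pass.start < soundcheck.start, qa_pass.start < soundcheck.end, qa_pass.end > soundcheck.start, qa_pass.end < soundcheck.end.
That pattern is 'overlaps'.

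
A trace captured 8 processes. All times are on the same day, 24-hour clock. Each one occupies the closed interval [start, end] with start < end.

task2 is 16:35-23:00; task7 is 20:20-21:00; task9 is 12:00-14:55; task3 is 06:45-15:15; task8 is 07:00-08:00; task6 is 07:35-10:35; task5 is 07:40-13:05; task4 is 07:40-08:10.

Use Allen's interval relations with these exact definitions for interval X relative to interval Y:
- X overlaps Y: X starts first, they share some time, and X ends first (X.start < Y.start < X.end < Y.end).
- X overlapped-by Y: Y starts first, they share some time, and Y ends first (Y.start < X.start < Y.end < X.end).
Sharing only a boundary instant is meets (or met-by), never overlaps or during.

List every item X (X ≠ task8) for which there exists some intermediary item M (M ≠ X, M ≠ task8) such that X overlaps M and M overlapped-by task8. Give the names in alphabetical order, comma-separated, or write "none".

task6

Target task8 = [07:00, 08:00].
Intermediaries M with M overlapped-by task8: task4, task5, task6.
Via task4 — items with X overlaps task4: none.
Via task5 — items with X overlaps task5: task6.
Via task6 — items with X overlaps task6: none.
Union: task6.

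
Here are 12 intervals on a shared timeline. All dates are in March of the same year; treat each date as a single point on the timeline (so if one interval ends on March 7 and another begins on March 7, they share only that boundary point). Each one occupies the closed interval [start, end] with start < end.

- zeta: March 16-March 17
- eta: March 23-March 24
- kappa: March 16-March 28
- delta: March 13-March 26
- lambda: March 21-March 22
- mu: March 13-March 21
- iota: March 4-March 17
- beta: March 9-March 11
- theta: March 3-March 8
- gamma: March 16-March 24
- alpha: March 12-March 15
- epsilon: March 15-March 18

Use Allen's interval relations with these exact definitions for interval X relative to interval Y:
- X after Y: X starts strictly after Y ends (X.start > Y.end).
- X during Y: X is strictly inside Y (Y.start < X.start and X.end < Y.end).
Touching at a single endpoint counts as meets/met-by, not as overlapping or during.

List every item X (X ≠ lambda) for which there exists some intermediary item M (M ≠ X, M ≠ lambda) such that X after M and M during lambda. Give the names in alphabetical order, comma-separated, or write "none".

Target lambda = [March 21, March 22].
Intermediaries M with M during lambda: none.
Union: none.

none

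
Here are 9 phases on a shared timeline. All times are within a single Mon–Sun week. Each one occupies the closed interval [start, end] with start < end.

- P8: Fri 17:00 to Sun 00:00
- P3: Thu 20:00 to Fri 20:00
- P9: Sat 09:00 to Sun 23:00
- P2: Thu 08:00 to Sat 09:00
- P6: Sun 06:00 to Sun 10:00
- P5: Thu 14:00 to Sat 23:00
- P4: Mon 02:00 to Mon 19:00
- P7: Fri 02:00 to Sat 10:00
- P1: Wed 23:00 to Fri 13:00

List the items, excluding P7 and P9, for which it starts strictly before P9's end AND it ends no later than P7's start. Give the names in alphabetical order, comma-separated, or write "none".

Conditions: its start is strictly before P9's end (X.start < Sun 23:00) AND its end is no later than P7's start (X.end <= Fri 02:00).
P1: start Wed 23:00 < Sun 23:00? ✓; end Fri 13:00 <= Fri 02:00? ✗ → no.
P2: start Thu 08:00 < Sun 23:00? ✓; end Sat 09:00 <= Fri 02:00? ✗ → no.
P3: start Thu 20:00 < Sun 23:00? ✓; end Fri 20:00 <= Fri 02:00? ✗ → no.
P4: start Mon 02:00 < Sun 23:00? ✓; end Mon 19:00 <= Fri 02:00? ✓ → yes.
P5: start Thu 14:00 < Sun 23:00? ✓; end Sat 23:00 <= Fri 02:00? ✗ → no.
P6: start Sun 06:00 < Sun 23:00? ✓; end Sun 10:00 <= Fri 02:00? ✗ → no.
P8: start Fri 17:00 < Sun 23:00? ✓; end Sun 00:00 <= Fri 02:00? ✗ → no.
Result: P4.

P4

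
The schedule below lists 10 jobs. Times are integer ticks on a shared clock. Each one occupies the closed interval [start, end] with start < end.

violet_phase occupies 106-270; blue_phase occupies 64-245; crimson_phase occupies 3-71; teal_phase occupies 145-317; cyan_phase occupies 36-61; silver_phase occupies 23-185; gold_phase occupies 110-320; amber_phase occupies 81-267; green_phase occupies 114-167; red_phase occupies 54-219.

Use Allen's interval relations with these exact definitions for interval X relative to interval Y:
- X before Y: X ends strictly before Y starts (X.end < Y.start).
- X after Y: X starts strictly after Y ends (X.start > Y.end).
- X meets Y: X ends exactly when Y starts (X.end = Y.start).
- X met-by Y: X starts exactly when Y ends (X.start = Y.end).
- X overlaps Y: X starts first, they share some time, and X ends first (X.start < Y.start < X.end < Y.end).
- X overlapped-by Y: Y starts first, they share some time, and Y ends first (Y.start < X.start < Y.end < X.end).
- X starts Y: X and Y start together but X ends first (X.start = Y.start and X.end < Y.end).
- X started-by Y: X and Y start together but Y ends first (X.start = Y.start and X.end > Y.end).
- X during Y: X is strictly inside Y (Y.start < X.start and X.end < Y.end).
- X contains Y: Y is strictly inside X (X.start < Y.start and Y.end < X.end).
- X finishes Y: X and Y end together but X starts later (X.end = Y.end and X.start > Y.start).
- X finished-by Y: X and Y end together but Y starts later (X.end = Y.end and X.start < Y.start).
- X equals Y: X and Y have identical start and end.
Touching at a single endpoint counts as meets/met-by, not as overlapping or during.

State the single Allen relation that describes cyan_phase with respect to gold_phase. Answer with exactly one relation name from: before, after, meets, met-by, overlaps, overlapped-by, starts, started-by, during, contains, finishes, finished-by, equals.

cyan_phase = [36, 61]; gold_phase = [110, 320].
Compare endpoints: cyan_phase.start < gold_phase.start, cyan_phase.start < gold_phase.end, cyan_phase.end < gold_phase.start, cyan_phase.end < gold_phase.end.
That pattern is 'before'.

before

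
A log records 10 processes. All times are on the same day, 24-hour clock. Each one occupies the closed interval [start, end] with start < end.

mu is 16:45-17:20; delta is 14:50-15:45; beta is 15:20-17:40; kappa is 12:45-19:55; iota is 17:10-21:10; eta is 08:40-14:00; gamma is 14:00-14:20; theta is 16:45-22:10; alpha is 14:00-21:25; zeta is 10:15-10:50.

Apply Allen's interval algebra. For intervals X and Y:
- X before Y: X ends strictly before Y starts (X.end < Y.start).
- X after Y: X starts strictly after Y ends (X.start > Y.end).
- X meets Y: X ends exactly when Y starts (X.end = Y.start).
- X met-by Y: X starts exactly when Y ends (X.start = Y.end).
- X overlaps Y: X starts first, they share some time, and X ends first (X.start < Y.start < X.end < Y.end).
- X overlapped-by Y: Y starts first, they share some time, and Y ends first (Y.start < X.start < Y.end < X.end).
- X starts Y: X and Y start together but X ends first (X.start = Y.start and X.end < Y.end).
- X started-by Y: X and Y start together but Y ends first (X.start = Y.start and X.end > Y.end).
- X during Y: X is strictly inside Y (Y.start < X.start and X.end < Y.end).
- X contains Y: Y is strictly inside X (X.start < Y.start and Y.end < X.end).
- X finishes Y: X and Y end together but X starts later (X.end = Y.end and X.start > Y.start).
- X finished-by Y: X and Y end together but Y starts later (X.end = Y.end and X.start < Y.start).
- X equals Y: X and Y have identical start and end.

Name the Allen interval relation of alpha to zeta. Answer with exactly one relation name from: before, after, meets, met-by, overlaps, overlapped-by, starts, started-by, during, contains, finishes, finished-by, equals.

after

alpha = [14:00, 21:25]; zeta = [10:15, 10:50].
Compare endpoints: alpha.start > zeta.start, alpha.start > zeta.end, alpha.end > zeta.start, alpha.end > zeta.end.
That pattern is 'after'.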